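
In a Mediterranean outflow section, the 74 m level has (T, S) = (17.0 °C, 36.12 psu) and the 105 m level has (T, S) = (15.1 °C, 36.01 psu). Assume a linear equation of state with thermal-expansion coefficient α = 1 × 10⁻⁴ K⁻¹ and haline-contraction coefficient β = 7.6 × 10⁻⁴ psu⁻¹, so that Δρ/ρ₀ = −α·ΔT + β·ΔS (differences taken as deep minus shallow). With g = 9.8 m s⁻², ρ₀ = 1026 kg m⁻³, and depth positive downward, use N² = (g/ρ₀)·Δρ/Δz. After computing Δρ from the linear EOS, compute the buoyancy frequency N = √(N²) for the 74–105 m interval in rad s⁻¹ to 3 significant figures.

ΔT = -1.9 K, ΔS = -0.11 psu (deep − shallow).
Δρ/ρ₀ = −αΔT + βΔS = 1.90 × 10⁻⁴ − 8.36 × 10⁻⁵ = 1.064 × 10⁻⁴, so Δρ ≈ 0.1092 kg m⁻³.
N² = (g/ρ₀)·Δρ/Δz = g·(Δρ/ρ₀)/Δz = 9.8 × 1.064 × 10⁻⁴ / 31 = 3.3636 × 10⁻⁵ s⁻².
N = √(3.3636 × 10⁻⁵) = 5.7997 × 10⁻³ rad s⁻¹ ≈ 5.80 × 10⁻³ rad s⁻¹.

5.80 × 10⁻³ rad s⁻¹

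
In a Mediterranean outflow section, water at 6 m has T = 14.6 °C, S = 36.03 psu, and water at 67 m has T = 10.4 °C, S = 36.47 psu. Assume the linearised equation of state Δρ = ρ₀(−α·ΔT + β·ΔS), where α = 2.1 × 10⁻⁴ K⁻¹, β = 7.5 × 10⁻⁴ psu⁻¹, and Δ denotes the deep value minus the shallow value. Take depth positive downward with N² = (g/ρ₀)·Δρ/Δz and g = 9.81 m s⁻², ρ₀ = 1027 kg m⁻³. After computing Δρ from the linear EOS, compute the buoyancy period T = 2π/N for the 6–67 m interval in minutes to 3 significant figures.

ΔT = -4.2 K, ΔS = +0.44 psu (deep − shallow).
Δρ/ρ₀ = −αΔT + βΔS = 8.82 × 10⁻⁴ + 3.30 × 10⁻⁴ = 1.212 × 10⁻³, so Δρ ≈ 1.245 kg m⁻³.
N² = (g/ρ₀)·Δρ/Δz = g·(Δρ/ρ₀)/Δz = 9.81 × 1.212 × 10⁻³ / 61 = 1.9491 × 10⁻⁴ s⁻².
N = √(1.9491 × 10⁻⁴) = 0.013961 rad s⁻¹ → T = 2π/N = 450.05 s = 7.5008 min ≈ 7.50 min.

7.50 min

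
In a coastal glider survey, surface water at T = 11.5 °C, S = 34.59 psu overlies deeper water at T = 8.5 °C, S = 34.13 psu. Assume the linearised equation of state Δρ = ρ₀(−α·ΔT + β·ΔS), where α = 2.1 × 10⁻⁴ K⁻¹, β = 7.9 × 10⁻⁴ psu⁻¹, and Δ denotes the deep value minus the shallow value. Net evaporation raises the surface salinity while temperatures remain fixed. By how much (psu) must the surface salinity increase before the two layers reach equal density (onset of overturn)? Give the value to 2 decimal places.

Neutral buoyancy requires −α(T_deep − T_surf) + β(S_deep − S_surf′) = 0.
S_surf′ = S_deep − (α/β)·ΔT = 34.13 − (2.1 × 10⁻⁴/7.9 × 10⁻⁴)·(-3.0) = 34.9275 psu.
Increase required: 34.9275 − 34.59 = 0.3375 psu.

0.34 psu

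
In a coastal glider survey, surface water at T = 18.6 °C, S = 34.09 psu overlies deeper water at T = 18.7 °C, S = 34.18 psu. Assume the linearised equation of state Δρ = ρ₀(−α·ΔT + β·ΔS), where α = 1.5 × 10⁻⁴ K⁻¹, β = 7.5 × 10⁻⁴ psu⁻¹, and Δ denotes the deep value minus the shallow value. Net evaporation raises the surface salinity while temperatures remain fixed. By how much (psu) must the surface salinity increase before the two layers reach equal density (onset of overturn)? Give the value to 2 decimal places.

Neutral buoyancy requires −α(T_deep − T_surf) + β(S_deep − S_surf′) = 0.
S_surf′ = S_deep − (α/β)·ΔT = 34.18 − (1.5 × 10⁻⁴/7.5 × 10⁻⁴)·(+0.1) = 34.1600 psu.
Increase required: 34.1600 − 34.09 = 0.0700 psu.

0.07 psu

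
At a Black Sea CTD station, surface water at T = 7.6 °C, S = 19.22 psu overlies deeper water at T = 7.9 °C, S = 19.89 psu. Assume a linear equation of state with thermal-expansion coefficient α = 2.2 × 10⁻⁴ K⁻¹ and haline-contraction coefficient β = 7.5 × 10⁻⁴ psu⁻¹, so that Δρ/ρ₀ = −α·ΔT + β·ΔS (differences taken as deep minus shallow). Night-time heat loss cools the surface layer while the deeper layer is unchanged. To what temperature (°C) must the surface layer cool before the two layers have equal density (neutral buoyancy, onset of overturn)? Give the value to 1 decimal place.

Neutral buoyancy requires Δρ = 0, i.e. −α(T_deep − T_surf′) + β(S_deep − S_surf) = 0.
T_surf′ = T_deep − (β/α)·ΔS = 7.9 − (7.5 × 10⁻⁴/2.2 × 10⁻⁴)·(+0.67) = 5.616 °C.
Cooling required: 7.6 − (5.616) = 1.984 °C.

5.6 °C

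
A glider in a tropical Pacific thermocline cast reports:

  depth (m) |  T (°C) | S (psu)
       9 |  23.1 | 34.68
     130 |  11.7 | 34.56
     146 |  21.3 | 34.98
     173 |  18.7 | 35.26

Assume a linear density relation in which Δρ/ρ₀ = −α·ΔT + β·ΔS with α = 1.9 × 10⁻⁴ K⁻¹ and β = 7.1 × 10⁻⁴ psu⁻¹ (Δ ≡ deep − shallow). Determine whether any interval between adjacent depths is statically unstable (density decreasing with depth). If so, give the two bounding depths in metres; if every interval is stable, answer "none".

Evaluate Δρ/ρ₀ = −αΔT + βΔS across each adjacent pair:
  9–130 m: −αΔT+βΔS = −(1.9 × 10⁻⁴)(-11.4)+(7.1 × 10⁻⁴)(-0.12) = 2.1 × 10⁻³ → stable
  130–146 m: −αΔT+βΔS = −(1.9 × 10⁻⁴)(+9.6)+(7.1 × 10⁻⁴)(+0.42) = -1.5 × 10⁻³ → UNSTABLE
  146–173 m: −αΔT+βΔS = −(1.9 × 10⁻⁴)(-2.6)+(7.1 × 10⁻⁴)(+0.28) = 6.9 × 10⁻⁴ → stable
The 130–146 m interval has Δρ < 0: lighter water underlies denser water.

130–146 m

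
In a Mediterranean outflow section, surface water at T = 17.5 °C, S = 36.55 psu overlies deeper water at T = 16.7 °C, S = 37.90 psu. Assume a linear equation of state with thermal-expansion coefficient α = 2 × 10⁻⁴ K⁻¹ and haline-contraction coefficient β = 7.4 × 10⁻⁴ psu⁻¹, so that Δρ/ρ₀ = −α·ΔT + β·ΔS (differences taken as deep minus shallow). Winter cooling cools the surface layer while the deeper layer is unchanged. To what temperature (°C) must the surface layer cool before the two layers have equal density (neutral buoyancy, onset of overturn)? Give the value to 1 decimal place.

11.7 °C

Neutral buoyancy requires Δρ = 0, i.e. −α(T_deep − T_surf′) + β(S_deep − S_surf) = 0.
T_surf′ = T_deep − (β/α)·ΔS = 16.7 − (7.4 × 10⁻⁴/2 × 10⁻⁴)·(+1.35) = 11.705 °C.
Cooling required: 17.5 − (11.705) = 5.795 °C.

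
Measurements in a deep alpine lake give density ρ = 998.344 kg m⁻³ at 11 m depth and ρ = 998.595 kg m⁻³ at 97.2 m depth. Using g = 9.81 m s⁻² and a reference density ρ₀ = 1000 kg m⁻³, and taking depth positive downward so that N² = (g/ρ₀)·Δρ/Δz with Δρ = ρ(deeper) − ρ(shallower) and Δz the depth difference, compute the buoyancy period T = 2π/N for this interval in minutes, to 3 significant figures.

19.6 min

Δρ = 998.595 − 998.344 = 0.251 kg m⁻³ over Δz = 97.2 − 11 = 86.2 m.
N² = (9.81/1000) × (0.251/86.2) = 2.8565 × 10⁻⁵ s⁻².
N = √(2.8565 × 10⁻⁵) = 5.3446 × 10⁻³ rad s⁻¹, so T = 2π/N = 1.1756 × 10³ s = 19.593 min ≈ 19.6 min.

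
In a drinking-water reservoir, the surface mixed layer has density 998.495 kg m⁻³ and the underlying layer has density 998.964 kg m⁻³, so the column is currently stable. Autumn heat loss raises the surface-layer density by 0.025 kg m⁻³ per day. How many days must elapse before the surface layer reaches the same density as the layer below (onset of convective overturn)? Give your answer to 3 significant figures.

Density deficit of the surface layer: 998.964 − 998.495 = 0.469 kg m⁻³.
Required change = 0.469 / 0.025 = 18.8 days.

18.8 days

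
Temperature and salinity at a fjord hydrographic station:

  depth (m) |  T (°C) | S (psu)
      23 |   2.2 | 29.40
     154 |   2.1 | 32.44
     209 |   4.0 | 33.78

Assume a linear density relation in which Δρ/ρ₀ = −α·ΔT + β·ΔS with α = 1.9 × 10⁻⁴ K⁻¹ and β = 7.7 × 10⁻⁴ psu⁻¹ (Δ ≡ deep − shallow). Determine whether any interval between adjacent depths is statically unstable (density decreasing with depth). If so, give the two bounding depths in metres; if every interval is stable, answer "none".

none

Evaluate Δρ/ρ₀ = −αΔT + βΔS across each adjacent pair:
  23–154 m: −αΔT+βΔS = −(1.9 × 10⁻⁴)(-0.1)+(7.7 × 10⁻⁴)(+3.04) = 2.4 × 10⁻³ → stable
  154–209 m: −αΔT+βΔS = −(1.9 × 10⁻⁴)(+1.9)+(7.7 × 10⁻⁴)(+1.34) = 6.7 × 10⁻⁴ → stable
Every interval has Δρ > 0: the column is stably stratified throughout.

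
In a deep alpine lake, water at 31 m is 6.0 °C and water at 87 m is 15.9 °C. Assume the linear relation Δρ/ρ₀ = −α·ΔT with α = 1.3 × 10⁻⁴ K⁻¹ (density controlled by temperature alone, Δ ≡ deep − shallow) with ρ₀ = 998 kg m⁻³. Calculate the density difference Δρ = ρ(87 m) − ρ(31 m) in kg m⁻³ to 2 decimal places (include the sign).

-1.28 kg m⁻³

ΔT = +9.9 K, Δρ/ρ₀ = −αΔT = -1.287 × 10⁻³.
Δρ = 998 × (-1.287 × 10⁻³) = -1.28 kg m⁻³.
Negative Δρ: lighter below, statically unstable.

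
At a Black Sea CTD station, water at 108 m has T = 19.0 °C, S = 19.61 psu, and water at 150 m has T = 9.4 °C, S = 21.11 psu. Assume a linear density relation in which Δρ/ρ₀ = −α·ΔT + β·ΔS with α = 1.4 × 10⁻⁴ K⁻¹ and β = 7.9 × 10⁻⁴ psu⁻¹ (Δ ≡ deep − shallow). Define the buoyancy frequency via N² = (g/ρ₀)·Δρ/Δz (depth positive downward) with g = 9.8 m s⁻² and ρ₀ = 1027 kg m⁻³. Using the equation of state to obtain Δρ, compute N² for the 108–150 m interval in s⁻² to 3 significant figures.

ΔT = -9.6 K, ΔS = +1.50 psu (deep − shallow).
Δρ/ρ₀ = −αΔT + βΔS = 1.344 × 10⁻³ + 1.185 × 10⁻³ = 2.529 × 10⁻³, so Δρ ≈ 2.597 kg m⁻³.
N² = (g/ρ₀)·Δρ/Δz = g·(Δρ/ρ₀)/Δz = 9.8 × 2.529 × 10⁻³ / 42 = 5.9010 × 10⁻⁴ s⁻² ≈ 5.90 × 10⁻⁴ s⁻².

5.90 × 10⁻⁴ s⁻²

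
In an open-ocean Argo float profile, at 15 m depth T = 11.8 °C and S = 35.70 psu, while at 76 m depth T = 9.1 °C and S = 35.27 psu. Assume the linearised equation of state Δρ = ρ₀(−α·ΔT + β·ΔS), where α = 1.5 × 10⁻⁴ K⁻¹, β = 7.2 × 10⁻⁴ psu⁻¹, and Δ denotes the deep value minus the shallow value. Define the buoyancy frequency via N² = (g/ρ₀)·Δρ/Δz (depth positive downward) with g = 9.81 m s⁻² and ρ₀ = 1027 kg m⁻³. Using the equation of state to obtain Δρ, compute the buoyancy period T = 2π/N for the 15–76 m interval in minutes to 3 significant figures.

26.7 min

ΔT = -2.7 K, ΔS = -0.43 psu (deep − shallow).
Δρ/ρ₀ = −αΔT + βΔS = 4.05 × 10⁻⁴ − 3.096 × 10⁻⁴ = 9.54 × 10⁻⁵, so Δρ ≈ 0.09798 kg m⁻³.
N² = (g/ρ₀)·Δρ/Δz = g·(Δρ/ρ₀)/Δz = 9.81 × 9.54 × 10⁻⁵ / 61 = 1.5342 × 10⁻⁵ s⁻².
N = √(1.5342 × 10⁻⁵) = 3.9169 × 10⁻³ rad s⁻¹ → T = 2π/N = 1.6041 × 10³ s = 26.735 min ≈ 26.7 min.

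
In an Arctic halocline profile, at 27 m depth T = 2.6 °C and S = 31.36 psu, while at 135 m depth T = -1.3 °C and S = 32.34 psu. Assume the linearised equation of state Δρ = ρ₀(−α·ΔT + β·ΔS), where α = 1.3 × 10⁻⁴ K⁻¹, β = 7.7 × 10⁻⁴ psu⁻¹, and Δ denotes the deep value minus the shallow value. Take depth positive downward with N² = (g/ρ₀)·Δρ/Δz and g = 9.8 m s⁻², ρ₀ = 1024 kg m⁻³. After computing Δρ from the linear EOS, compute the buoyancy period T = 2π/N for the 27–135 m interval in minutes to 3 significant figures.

9.79 min

ΔT = -3.9 K, ΔS = +0.98 psu (deep − shallow).
Δρ/ρ₀ = −αΔT + βΔS = 5.07 × 10⁻⁴ + 7.546 × 10⁻⁴ = 1.2616 × 10⁻³, so Δρ ≈ 1.292 kg m⁻³.
N² = (g/ρ₀)·Δρ/Δz = g·(Δρ/ρ₀)/Δz = 9.8 × 1.2616 × 10⁻³ / 108 = 1.1448 × 10⁻⁴ s⁻².
N = √(1.1448 × 10⁻⁴) = 0.010700 rad s⁻¹ → T = 2π/N = 587.21 s = 9.7868 min ≈ 9.79 min.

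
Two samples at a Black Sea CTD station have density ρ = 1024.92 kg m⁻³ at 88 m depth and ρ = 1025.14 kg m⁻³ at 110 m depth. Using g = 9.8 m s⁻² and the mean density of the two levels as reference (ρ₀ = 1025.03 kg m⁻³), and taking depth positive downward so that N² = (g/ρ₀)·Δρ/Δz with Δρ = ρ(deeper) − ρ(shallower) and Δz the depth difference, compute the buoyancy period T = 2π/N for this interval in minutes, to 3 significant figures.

Δρ = 1025.14 − 1024.92 = 0.22 kg m⁻³ over Δz = 110 − 88 = 22 m.
N² = (9.8/1025.03) × (0.22/22) = 9.5607 × 10⁻⁵ s⁻².
N = √(9.5607 × 10⁻⁵) = 9.7779 × 10⁻³ rad s⁻¹, so T = 2π/N = 642.59 s = 10.710 min ≈ 10.7 min.

10.7 min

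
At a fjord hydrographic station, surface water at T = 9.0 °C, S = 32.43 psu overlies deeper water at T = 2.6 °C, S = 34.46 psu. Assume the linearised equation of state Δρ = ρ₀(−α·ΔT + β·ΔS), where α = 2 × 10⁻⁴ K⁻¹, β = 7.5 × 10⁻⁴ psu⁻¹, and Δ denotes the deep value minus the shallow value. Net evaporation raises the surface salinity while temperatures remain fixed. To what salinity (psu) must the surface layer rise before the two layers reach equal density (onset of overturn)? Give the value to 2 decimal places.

36.17 psu

Neutral buoyancy requires −α(T_deep − T_surf) + β(S_deep − S_surf′) = 0.
S_surf′ = S_deep − (α/β)·ΔT = 34.46 − (2 × 10⁻⁴/7.5 × 10⁻⁴)·(-6.4) = 36.1667 psu.
Increase required: 36.1667 − 32.43 = 3.7367 psu.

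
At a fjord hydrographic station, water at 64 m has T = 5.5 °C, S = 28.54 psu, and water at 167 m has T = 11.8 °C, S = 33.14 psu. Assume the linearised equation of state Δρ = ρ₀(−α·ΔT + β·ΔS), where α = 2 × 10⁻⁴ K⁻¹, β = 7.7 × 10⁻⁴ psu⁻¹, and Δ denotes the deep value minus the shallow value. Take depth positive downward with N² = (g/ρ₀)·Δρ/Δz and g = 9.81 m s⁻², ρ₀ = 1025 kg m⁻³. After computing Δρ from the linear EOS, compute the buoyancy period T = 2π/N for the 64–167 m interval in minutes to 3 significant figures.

7.10 min

ΔT = +6.3 K, ΔS = +4.60 psu (deep − shallow).
Δρ/ρ₀ = −αΔT + βΔS = -1.26 × 10⁻³ + 3.542 × 10⁻³ = 2.282 × 10⁻³, so Δρ ≈ 2.339 kg m⁻³.
N² = (g/ρ₀)·Δρ/Δz = g·(Δρ/ρ₀)/Δz = 9.81 × 2.282 × 10⁻³ / 103 = 2.1734 × 10⁻⁴ s⁻².
N = √(2.1734 × 10⁻⁴) = 0.014742 rad s⁻¹ → T = 2π/N = 426.21 s = 7.1035 min ≈ 7.10 min.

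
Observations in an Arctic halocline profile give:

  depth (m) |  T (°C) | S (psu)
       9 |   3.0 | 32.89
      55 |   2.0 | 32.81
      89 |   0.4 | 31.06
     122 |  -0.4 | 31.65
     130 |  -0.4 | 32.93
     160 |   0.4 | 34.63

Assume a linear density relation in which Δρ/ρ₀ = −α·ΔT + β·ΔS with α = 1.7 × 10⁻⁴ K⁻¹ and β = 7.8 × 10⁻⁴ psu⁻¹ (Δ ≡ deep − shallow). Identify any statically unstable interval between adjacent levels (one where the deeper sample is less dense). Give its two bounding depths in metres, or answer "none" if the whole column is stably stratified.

55–89 m

Evaluate Δρ/ρ₀ = −αΔT + βΔS across each adjacent pair:
  9–55 m: −αΔT+βΔS = −(1.7 × 10⁻⁴)(-1.0)+(7.8 × 10⁻⁴)(-0.08) = 1.1 × 10⁻⁴ → stable
  55–89 m: −αΔT+βΔS = −(1.7 × 10⁻⁴)(-1.6)+(7.8 × 10⁻⁴)(-1.75) = -1.1 × 10⁻³ → UNSTABLE
  89–122 m: −αΔT+βΔS = −(1.7 × 10⁻⁴)(-0.8)+(7.8 × 10⁻⁴)(+0.59) = 6.0 × 10⁻⁴ → stable
  122–130 m: −αΔT+βΔS = −(1.7 × 10⁻⁴)(+0.0)+(7.8 × 10⁻⁴)(+1.28) = 1.0 × 10⁻³ → stable
  130–160 m: −αΔT+βΔS = −(1.7 × 10⁻⁴)(+0.8)+(7.8 × 10⁻⁴)(+1.70) = 1.2 × 10⁻³ → stable
The 55–89 m interval has Δρ < 0: lighter water underlies denser water.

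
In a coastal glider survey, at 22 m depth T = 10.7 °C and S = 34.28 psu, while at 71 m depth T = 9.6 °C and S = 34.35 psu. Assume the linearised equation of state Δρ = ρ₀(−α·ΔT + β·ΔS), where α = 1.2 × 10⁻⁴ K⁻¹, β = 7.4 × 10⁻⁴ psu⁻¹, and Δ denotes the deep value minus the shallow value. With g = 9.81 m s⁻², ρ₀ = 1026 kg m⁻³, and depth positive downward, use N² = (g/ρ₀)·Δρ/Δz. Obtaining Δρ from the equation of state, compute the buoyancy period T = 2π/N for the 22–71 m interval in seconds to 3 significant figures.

1.04 × 10³ s

ΔT = -1.1 K, ΔS = +0.07 psu (deep − shallow).
Δρ/ρ₀ = −αΔT + βΔS = 1.32 × 10⁻⁴ + 5.18 × 10⁻⁵ = 1.838 × 10⁻⁴, so Δρ ≈ 0.1886 kg m⁻³.
N² = (g/ρ₀)·Δρ/Δz = g·(Δρ/ρ₀)/Δz = 9.81 × 1.838 × 10⁻⁴ / 49 = 3.6798 × 10⁻⁵ s⁻².
N = √(3.6798 × 10⁻⁵) = 6.0661 × 10⁻³ rad s⁻¹ → T = 2π/N = 1.0358 × 10³ s ≈ 1.04 × 10³ s.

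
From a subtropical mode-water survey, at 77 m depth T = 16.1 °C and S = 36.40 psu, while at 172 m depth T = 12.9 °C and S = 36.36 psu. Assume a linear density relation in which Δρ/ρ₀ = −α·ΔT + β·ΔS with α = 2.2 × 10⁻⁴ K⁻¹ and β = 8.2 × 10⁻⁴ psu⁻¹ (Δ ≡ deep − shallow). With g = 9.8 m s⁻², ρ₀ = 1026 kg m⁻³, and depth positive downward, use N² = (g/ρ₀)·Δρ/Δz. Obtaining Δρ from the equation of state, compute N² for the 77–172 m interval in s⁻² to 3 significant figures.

6.92 × 10⁻⁵ s⁻²

ΔT = -3.2 K, ΔS = -0.04 psu (deep − shallow).
Δρ/ρ₀ = −αΔT + βΔS = 7.04 × 10⁻⁴ − 3.28 × 10⁻⁵ = 6.712 × 10⁻⁴, so Δρ ≈ 0.6887 kg m⁻³.
N² = (g/ρ₀)·Δρ/Δz = g·(Δρ/ρ₀)/Δz = 9.8 × 6.712 × 10⁻⁴ / 95 = 6.9240 × 10⁻⁵ s⁻² ≈ 6.92 × 10⁻⁵ s⁻².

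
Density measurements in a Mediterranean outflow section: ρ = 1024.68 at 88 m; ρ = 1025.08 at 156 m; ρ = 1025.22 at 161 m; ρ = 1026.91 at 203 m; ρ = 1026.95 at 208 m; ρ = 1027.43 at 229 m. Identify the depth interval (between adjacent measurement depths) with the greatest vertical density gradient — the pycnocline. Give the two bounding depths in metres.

Compute the density gradient over each adjacent pair:
  88–156 m: Δρ/Δz = 0.40/68 = 5.9 × 10⁻³ kg m⁻⁴
  156–161 m: Δρ/Δz = 0.14/5 = 0.028 kg m⁻⁴
  161–203 m: Δρ/Δz = 1.69/42 = 0.040 kg m⁻⁴
  203–208 m: Δρ/Δz = 0.04/5 = 8.0 × 10⁻³ kg m⁻⁴
  208–229 m: Δρ/Δz = 0.48/21 = 0.023 kg m⁻⁴
The largest gradient is in the 161–203 m interval — the pycnocline.

161–203 m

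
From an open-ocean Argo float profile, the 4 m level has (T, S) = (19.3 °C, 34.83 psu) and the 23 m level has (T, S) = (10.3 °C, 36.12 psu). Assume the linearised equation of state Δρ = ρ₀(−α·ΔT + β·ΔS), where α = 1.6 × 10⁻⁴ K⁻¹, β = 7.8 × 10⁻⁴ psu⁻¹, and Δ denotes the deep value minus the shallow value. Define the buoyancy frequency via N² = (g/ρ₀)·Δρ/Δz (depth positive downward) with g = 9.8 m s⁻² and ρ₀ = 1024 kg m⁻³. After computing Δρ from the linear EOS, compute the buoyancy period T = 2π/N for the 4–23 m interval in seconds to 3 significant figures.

177 s

ΔT = -9.0 K, ΔS = +1.29 psu (deep − shallow).
Δρ/ρ₀ = −αΔT + βΔS = 1.44 × 10⁻³ + 1.0062 × 10⁻³ = 2.4462 × 10⁻³, so Δρ ≈ 2.505 kg m⁻³.
N² = (g/ρ₀)·Δρ/Δz = g·(Δρ/ρ₀)/Δz = 9.8 × 2.4462 × 10⁻³ / 19 = 1.2617 × 10⁻³ s⁻².
N = √(1.2617 × 10⁻³) = 0.035520 rad s⁻¹ → T = 2π/N = 176.89 s ≈ 177 s.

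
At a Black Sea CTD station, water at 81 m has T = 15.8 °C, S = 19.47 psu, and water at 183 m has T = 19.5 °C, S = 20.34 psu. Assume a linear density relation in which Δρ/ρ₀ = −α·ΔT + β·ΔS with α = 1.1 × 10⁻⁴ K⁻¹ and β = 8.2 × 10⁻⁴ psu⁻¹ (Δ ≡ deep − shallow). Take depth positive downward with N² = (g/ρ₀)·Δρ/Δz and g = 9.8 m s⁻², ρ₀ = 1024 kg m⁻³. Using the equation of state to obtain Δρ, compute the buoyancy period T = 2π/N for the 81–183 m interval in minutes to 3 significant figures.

19.3 min

ΔT = +3.7 K, ΔS = +0.87 psu (deep − shallow).
Δρ/ρ₀ = −αΔT + βΔS = -4.07 × 10⁻⁴ + 7.134 × 10⁻⁴ = 3.064 × 10⁻⁴, so Δρ ≈ 0.3138 kg m⁻³.
N² = (g/ρ₀)·Δρ/Δz = g·(Δρ/ρ₀)/Δz = 9.8 × 3.064 × 10⁻⁴ / 102 = 2.9438 × 10⁻⁵ s⁻².
N = √(2.9438 × 10⁻⁵) = 5.4257 × 10⁻³ rad s⁻¹ → T = 2π/N = 1.1580 × 10³ s = 19.300 min ≈ 19.3 min.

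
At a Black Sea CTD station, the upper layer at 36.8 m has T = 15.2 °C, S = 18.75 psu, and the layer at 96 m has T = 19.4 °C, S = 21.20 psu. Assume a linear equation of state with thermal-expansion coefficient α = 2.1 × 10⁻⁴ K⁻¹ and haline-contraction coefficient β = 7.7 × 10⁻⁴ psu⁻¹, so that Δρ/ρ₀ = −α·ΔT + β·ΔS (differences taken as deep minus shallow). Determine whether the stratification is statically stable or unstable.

stable

ΔT = 19.4 − 15.2 = +4.2 K and ΔS = 21.20 − 18.75 = +2.45 psu (deep − shallow).
−αΔT = -8.82 × 10⁻⁴; βΔS = 1.8865 × 10⁻³; sum Δρ/ρ₀ = 1.0045 × 10⁻³.
Δρ/ρ₀ > 0, so Δρ > 0: deeper water is denser → statically stable.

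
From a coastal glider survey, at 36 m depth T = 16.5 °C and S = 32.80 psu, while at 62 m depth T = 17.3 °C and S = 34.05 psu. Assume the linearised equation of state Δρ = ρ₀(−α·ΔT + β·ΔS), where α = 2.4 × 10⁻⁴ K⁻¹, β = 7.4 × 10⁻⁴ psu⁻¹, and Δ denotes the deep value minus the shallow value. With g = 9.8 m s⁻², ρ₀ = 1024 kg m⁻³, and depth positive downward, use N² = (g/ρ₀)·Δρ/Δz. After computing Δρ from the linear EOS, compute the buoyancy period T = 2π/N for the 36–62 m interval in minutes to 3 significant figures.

6.30 min

ΔT = +0.8 K, ΔS = +1.25 psu (deep − shallow).
Δρ/ρ₀ = −αΔT + βΔS = -1.92 × 10⁻⁴ + 9.25 × 10⁻⁴ = 7.33 × 10⁻⁴, so Δρ ≈ 0.7506 kg m⁻³.
N² = (g/ρ₀)·Δρ/Δz = g·(Δρ/ρ₀)/Δz = 9.8 × 7.33 × 10⁻⁴ / 26 = 2.7628 × 10⁻⁴ s⁻².
N = √(2.7628 × 10⁻⁴) = 0.016622 rad s⁻¹ → T = 2π/N = 378.00 s = 6.3000 min ≈ 6.30 min.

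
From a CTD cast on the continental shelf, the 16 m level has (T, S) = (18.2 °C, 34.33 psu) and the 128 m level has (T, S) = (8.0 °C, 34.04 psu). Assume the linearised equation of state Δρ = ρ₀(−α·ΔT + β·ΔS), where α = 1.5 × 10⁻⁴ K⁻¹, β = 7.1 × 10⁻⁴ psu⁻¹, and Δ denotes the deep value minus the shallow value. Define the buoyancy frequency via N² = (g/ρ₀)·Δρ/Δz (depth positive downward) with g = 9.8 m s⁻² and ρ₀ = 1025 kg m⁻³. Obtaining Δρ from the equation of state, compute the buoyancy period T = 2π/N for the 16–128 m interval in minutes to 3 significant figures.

9.73 min

ΔT = -10.2 K, ΔS = -0.29 psu (deep − shallow).
Δρ/ρ₀ = −αΔT + βΔS = 1.53 × 10⁻³ − 2.059 × 10⁻⁴ = 1.3241 × 10⁻³, so Δρ ≈ 1.357 kg m⁻³.
N² = (g/ρ₀)·Δρ/Δz = g·(Δρ/ρ₀)/Δz = 9.8 × 1.3241 × 10⁻³ / 112 = 1.1586 × 10⁻⁴ s⁻².
N = √(1.1586 × 10⁻⁴) = 0.010764 rad s⁻¹ → T = 2π/N = 583.72 s = 9.7287 min ≈ 9.73 min.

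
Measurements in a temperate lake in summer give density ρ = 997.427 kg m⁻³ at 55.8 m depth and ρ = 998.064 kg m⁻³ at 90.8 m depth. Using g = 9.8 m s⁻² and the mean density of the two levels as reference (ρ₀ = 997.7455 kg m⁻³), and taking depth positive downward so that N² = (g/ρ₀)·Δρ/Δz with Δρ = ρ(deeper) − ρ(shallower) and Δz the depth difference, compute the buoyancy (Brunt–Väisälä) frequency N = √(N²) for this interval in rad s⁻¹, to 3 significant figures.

Δρ = 998.064 − 997.427 = 0.637 kg m⁻³ over Δz = 90.8 − 55.8 = 35 m.
N² = (9.8/997.7455) × (0.637/35) = 1.7876 × 10⁻⁴ s⁻².
N = √(1.7876 × 10⁻⁴) = 0.013370 rad s⁻¹ ≈ 0.0134 rad s⁻¹.

0.0134 rad s⁻¹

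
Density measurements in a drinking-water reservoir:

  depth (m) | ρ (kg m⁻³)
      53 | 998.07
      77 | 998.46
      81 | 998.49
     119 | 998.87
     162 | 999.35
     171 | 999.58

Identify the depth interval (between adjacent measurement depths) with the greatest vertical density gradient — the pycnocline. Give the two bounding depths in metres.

Compute the density gradient over each adjacent pair:
  53–77 m: Δρ/Δz = 0.39/24 = 0.016 kg m⁻⁴
  77–81 m: Δρ/Δz = 0.03/4 = 7.5 × 10⁻³ kg m⁻⁴
  81–119 m: Δρ/Δz = 0.38/38 = 0.010 kg m⁻⁴
  119–162 m: Δρ/Δz = 0.48/43 = 0.011 kg m⁻⁴
  162–171 m: Δρ/Δz = 0.23/9 = 0.026 kg m⁻⁴
The largest gradient is in the 162–171 m interval — the pycnocline.

162–171 m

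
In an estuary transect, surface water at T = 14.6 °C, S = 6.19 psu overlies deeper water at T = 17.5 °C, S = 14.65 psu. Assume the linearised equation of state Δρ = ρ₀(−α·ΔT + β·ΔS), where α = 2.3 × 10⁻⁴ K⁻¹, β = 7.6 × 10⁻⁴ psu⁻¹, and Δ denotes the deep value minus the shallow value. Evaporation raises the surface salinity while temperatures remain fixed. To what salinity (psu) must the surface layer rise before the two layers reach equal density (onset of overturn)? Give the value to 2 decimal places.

13.77 psu

Neutral buoyancy requires −α(T_deep − T_surf) + β(S_deep − S_surf′) = 0.
S_surf′ = S_deep − (α/β)·ΔT = 14.65 − (2.3 × 10⁻⁴/7.6 × 10⁻⁴)·(+2.9) = 13.7724 psu.
Increase required: 13.7724 − 6.19 = 7.5824 psu.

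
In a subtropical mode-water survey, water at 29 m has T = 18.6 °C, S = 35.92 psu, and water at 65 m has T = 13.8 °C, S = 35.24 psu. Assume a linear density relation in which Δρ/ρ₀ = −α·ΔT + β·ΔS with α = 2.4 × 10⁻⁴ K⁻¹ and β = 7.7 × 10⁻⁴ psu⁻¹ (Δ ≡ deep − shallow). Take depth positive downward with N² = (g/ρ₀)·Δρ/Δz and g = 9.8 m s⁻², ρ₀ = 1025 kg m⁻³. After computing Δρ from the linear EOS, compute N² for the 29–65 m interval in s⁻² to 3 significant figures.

ΔT = -4.8 K, ΔS = -0.68 psu (deep − shallow).
Δρ/ρ₀ = −αΔT + βΔS = 1.152 × 10⁻³ − 5.236 × 10⁻⁴ = 6.284 × 10⁻⁴, so Δρ ≈ 0.6441 kg m⁻³.
N² = (g/ρ₀)·Δρ/Δz = g·(Δρ/ρ₀)/Δz = 9.8 × 6.284 × 10⁻⁴ / 36 = 1.7106 × 10⁻⁴ s⁻² ≈ 1.71 × 10⁻⁴ s⁻².

1.71 × 10⁻⁴ s⁻²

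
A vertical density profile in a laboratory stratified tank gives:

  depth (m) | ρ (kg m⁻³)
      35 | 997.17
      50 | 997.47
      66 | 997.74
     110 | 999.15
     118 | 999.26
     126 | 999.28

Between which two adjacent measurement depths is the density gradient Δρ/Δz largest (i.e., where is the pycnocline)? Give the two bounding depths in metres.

66–110 m

Compute the density gradient over each adjacent pair:
  35–50 m: Δρ/Δz = 0.30/15 = 0.020 kg m⁻⁴
  50–66 m: Δρ/Δz = 0.27/16 = 0.017 kg m⁻⁴
  66–110 m: Δρ/Δz = 1.41/44 = 0.032 kg m⁻⁴
  110–118 m: Δρ/Δz = 0.11/8 = 0.014 kg m⁻⁴
  118–126 m: Δρ/Δz = 0.02/8 = 2.5 × 10⁻³ kg m⁻⁴
The largest gradient is in the 66–110 m interval — the pycnocline.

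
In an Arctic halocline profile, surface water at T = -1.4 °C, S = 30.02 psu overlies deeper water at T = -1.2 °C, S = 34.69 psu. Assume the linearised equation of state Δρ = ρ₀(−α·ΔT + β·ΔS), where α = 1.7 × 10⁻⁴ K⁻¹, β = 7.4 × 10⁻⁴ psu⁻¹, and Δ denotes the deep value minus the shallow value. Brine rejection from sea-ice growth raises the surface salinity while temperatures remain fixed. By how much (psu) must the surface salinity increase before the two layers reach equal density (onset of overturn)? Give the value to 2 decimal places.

Neutral buoyancy requires −α(T_deep − T_surf) + β(S_deep − S_surf′) = 0.
S_surf′ = S_deep − (α/β)·ΔT = 34.69 − (1.7 × 10⁻⁴/7.4 × 10⁻⁴)·(+0.2) = 34.6441 psu.
Increase required: 34.6441 − 30.02 = 4.6241 psu.

4.62 psu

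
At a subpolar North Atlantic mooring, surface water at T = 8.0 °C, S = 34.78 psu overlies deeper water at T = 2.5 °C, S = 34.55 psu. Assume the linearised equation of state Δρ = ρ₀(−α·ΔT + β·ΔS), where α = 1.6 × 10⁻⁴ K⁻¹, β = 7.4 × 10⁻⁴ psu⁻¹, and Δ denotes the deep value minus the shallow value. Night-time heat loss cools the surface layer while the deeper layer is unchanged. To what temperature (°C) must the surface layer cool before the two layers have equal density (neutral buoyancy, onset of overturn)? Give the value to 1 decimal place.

3.6 °C

Neutral buoyancy requires Δρ = 0, i.e. −α(T_deep − T_surf′) + β(S_deep − S_surf) = 0.
T_surf′ = T_deep − (β/α)·ΔS = 2.5 − (7.4 × 10⁻⁴/1.6 × 10⁻⁴)·(-0.23) = 3.564 °C.
Cooling required: 8.0 − (3.564) = 4.436 °C.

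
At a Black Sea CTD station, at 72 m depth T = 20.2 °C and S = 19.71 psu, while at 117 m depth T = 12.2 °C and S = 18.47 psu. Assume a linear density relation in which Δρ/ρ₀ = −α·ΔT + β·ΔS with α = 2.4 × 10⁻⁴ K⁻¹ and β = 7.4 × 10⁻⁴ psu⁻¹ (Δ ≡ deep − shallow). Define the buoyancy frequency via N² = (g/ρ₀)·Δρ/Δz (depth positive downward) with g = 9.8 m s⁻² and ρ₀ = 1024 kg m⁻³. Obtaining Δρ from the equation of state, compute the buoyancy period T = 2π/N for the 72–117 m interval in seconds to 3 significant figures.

425 s

ΔT = -8.0 K, ΔS = -1.24 psu (deep − shallow).
Δρ/ρ₀ = −αΔT + βΔS = 1.92 × 10⁻³ − 9.176 × 10⁻⁴ = 1.0024 × 10⁻³, so Δρ ≈ 1.026 kg m⁻³.
N² = (g/ρ₀)·Δρ/Δz = g·(Δρ/ρ₀)/Δz = 9.8 × 1.0024 × 10⁻³ / 45 = 2.1830 × 10⁻⁴ s⁻².
N = √(2.1830 × 10⁻⁴) = 0.014775 rad s⁻¹ → T = 2π/N = 425.26 s ≈ 425 s.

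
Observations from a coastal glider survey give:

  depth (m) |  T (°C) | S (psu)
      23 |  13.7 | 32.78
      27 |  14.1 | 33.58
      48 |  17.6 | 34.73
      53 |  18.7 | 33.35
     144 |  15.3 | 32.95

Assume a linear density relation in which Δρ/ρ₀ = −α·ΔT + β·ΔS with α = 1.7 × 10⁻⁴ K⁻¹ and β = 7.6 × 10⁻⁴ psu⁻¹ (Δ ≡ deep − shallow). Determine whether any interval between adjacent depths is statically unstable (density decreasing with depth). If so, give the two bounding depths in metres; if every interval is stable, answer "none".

Evaluate Δρ/ρ₀ = −αΔT + βΔS across each adjacent pair:
  23–27 m: −αΔT+βΔS = −(1.7 × 10⁻⁴)(+0.4)+(7.6 × 10⁻⁴)(+0.80) = 5.4 × 10⁻⁴ → stable
  27–48 m: −αΔT+βΔS = −(1.7 × 10⁻⁴)(+3.5)+(7.6 × 10⁻⁴)(+1.15) = 2.8 × 10⁻⁴ → stable
  48–53 m: −αΔT+βΔS = −(1.7 × 10⁻⁴)(+1.1)+(7.6 × 10⁻⁴)(-1.38) = -1.2 × 10⁻³ → UNSTABLE
  53–144 m: −αΔT+βΔS = −(1.7 × 10⁻⁴)(-3.4)+(7.6 × 10⁻⁴)(-0.40) = 2.7 × 10⁻⁴ → stable
The 48–53 m interval has Δρ < 0: lighter water underlies denser water.

48–53 m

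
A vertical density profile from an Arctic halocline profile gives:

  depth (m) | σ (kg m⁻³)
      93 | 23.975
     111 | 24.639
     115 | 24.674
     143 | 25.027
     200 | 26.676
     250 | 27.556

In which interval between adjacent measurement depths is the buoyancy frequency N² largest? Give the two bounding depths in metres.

Compute the density gradient over each adjacent pair:
  93–111 m: Δρ/Δz = 0.664/18 = 0.037 kg m⁻⁴
  111–115 m: Δρ/Δz = 0.035/4 = 8.8 × 10⁻³ kg m⁻⁴
  115–143 m: Δρ/Δz = 0.353/28 = 0.013 kg m⁻⁴
  143–200 m: Δρ/Δz = 1.649/57 = 0.029 kg m⁻⁴
  200–250 m: Δρ/Δz = 0.880/50 = 0.018 kg m⁻⁴
The largest gradient is in the 93–111 m interval — the pycnocline.

93–111 m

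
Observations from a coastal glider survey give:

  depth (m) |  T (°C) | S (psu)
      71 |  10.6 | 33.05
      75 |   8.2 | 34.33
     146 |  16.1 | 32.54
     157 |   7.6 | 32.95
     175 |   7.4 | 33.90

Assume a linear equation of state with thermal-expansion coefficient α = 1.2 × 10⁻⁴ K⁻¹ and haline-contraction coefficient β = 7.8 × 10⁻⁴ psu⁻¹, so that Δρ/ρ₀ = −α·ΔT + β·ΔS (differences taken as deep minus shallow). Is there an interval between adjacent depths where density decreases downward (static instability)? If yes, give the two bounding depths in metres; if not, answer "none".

Evaluate Δρ/ρ₀ = −αΔT + βΔS across each adjacent pair:
  71–75 m: −αΔT+βΔS = −(1.2 × 10⁻⁴)(-2.4)+(7.8 × 10⁻⁴)(+1.28) = 1.3 × 10⁻³ → stable
  75–146 m: −αΔT+βΔS = −(1.2 × 10⁻⁴)(+7.9)+(7.8 × 10⁻⁴)(-1.79) = -2.3 × 10⁻³ → UNSTABLE
  146–157 m: −αΔT+βΔS = −(1.2 × 10⁻⁴)(-8.5)+(7.8 × 10⁻⁴)(+0.41) = 1.3 × 10⁻³ → stable
  157–175 m: −αΔT+βΔS = −(1.2 × 10⁻⁴)(-0.2)+(7.8 × 10⁻⁴)(+0.95) = 7.6 × 10⁻⁴ → stable
The 75–146 m interval has Δρ < 0: lighter water underlies denser water.

75–146 m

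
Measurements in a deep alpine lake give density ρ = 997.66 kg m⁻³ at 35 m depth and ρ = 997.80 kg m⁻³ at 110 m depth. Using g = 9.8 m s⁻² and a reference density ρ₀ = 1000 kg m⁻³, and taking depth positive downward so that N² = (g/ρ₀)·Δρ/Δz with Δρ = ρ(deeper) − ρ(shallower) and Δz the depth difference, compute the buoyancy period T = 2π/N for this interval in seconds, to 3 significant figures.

Δρ = 997.80 − 997.66 = 0.14 kg m⁻³ over Δz = 110 − 35 = 75 m.
N² = (9.8/1000) × (0.14/75) = 1.8293 × 10⁻⁵ s⁻².
N = √(1.8293 × 10⁻⁵) = 4.2770 × 10⁻³ rad s⁻¹, so T = 2π/N = 1.4691 × 10³ s ≈ 1.47 × 10³ s.

1.47 × 10³ s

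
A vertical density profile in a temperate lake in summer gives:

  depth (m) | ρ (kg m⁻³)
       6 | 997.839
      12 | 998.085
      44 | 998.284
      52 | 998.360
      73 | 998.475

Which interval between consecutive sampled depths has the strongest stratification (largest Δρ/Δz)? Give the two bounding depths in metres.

Compute the density gradient over each adjacent pair:
  6–12 m: Δρ/Δz = 0.246/6 = 0.041 kg m⁻⁴
  12–44 m: Δρ/Δz = 0.199/32 = 6.2 × 10⁻³ kg m⁻⁴
  44–52 m: Δρ/Δz = 0.076/8 = 9.5 × 10⁻³ kg m⁻⁴
  52–73 m: Δρ/Δz = 0.115/21 = 5.5 × 10⁻³ kg m⁻⁴
The largest gradient is in the 6–12 m interval — the pycnocline.

6–12 m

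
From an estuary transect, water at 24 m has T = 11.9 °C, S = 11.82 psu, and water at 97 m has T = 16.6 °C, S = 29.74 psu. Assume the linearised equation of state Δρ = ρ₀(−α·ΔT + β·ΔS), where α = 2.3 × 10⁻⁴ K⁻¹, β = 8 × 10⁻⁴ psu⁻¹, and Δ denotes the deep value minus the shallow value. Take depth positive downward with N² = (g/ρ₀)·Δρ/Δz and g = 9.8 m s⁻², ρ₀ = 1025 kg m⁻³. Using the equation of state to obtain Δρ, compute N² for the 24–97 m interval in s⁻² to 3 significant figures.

ΔT = +4.7 K, ΔS = +17.92 psu (deep − shallow).
Δρ/ρ₀ = −αΔT + βΔS = -1.081 × 10⁻³ + 0.014336 = 0.013255, so Δρ ≈ 13.59 kg m⁻³.
N² = (g/ρ₀)·Δρ/Δz = g·(Δρ/ρ₀)/Δz = 9.8 × 0.013255 / 73 = 1.7794 × 10⁻³ s⁻² ≈ 1.78 × 10⁻³ s⁻².

1.78 × 10⁻³ s⁻²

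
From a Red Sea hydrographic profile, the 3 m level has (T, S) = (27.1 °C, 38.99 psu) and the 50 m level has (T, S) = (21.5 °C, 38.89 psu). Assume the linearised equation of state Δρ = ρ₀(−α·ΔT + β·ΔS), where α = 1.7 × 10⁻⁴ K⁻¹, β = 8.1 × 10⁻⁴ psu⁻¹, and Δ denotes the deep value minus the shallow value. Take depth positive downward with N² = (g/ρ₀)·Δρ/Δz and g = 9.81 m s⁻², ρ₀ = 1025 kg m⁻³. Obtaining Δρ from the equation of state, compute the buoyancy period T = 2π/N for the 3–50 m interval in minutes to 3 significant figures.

ΔT = -5.6 K, ΔS = -0.10 psu (deep − shallow).
Δρ/ρ₀ = −αΔT + βΔS = 9.52 × 10⁻⁴ − 8.10 × 10⁻⁵ = 8.71 × 10⁻⁴, so Δρ ≈ 0.8928 kg m⁻³.
N² = (g/ρ₀)·Δρ/Δz = g·(Δρ/ρ₀)/Δz = 9.81 × 8.71 × 10⁻⁴ / 47 = 1.8180 × 10⁻⁴ s⁻².
N = √(1.8180 × 10⁻⁴) = 0.013483 rad s⁻¹ → T = 2π/N = 466.01 s = 7.7668 min ≈ 7.77 min.

7.77 min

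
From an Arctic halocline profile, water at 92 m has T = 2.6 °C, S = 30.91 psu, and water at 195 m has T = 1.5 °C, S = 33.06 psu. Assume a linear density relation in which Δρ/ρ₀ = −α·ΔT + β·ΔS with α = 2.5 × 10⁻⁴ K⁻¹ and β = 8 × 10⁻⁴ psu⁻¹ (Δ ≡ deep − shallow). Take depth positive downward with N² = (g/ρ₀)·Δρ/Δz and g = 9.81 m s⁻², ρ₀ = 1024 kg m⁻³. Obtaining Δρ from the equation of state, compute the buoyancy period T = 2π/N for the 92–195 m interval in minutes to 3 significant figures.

7.60 min

ΔT = -1.1 K, ΔS = +2.15 psu (deep − shallow).
Δρ/ρ₀ = −αΔT + βΔS = 2.75 × 10⁻⁴ + 1.72 × 10⁻³ = 1.995 × 10⁻³, so Δρ ≈ 2.043 kg m⁻³.
N² = (g/ρ₀)·Δρ/Δz = g·(Δρ/ρ₀)/Δz = 9.81 × 1.995 × 10⁻³ / 103 = 1.9001 × 10⁻⁴ s⁻².
N = √(1.9001 × 10⁻⁴) = 0.013784 rad s⁻¹ → T = 2π/N = 455.83 s = 7.5972 min ≈ 7.60 min.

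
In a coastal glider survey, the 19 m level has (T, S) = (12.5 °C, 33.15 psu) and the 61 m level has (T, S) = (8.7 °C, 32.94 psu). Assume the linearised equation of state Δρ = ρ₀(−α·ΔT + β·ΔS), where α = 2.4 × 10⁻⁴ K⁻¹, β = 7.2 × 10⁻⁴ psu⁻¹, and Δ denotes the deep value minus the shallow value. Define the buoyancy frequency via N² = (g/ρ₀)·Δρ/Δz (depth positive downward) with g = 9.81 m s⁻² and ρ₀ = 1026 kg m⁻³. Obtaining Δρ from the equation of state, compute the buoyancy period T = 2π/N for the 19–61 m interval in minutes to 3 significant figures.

ΔT = -3.8 K, ΔS = -0.21 psu (deep − shallow).
Δρ/ρ₀ = −αΔT + βΔS = 9.12 × 10⁻⁴ − 1.512 × 10⁻⁴ = 7.608 × 10⁻⁴, so Δρ ≈ 0.7806 kg m⁻³.
N² = (g/ρ₀)·Δρ/Δz = g·(Δρ/ρ₀)/Δz = 9.81 × 7.608 × 10⁻⁴ / 42 = 1.7770 × 10⁻⁴ s⁻².
N = √(1.7770 × 10⁻⁴) = 0.013330 rad s⁻¹ → T = 2π/N = 471.36 s = 7.8560 min ≈ 7.86 min.

7.86 min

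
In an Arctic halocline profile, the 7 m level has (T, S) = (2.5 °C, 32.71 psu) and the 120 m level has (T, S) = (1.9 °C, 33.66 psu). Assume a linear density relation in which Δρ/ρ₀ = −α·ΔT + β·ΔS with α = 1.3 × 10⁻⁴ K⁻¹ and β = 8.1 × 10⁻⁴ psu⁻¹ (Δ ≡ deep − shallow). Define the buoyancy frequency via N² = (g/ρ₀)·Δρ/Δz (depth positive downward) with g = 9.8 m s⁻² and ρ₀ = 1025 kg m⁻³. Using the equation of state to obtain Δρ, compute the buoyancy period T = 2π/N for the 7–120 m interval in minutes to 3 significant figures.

12.2 min

ΔT = -0.6 K, ΔS = +0.95 psu (deep − shallow).
Δρ/ρ₀ = −αΔT + βΔS = 7.80 × 10⁻⁵ + 7.695 × 10⁻⁴ = 8.475 × 10⁻⁴, so Δρ ≈ 0.8687 kg m⁻³.
N² = (g/ρ₀)·Δρ/Δz = g·(Δρ/ρ₀)/Δz = 9.8 × 8.475 × 10⁻⁴ / 113 = 7.3500 × 10⁻⁵ s⁻².
N = √(7.3500 × 10⁻⁵) = 8.5732 × 10⁻³ rad s⁻¹ → T = 2π/N = 732.89 s = 12.215 min ≈ 12.2 min.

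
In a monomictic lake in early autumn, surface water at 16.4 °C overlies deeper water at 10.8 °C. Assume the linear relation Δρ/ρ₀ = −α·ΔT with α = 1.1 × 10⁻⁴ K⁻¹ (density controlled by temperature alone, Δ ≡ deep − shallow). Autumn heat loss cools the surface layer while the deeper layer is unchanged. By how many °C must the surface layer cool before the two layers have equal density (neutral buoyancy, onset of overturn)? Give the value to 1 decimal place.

With temperature the only control, equal density requires T_surf′ = T_deep.
T_surf′ = 10.8 °C.
Cooling required: 16.4 − 10.8 = 5.6 °C.

5.6 °C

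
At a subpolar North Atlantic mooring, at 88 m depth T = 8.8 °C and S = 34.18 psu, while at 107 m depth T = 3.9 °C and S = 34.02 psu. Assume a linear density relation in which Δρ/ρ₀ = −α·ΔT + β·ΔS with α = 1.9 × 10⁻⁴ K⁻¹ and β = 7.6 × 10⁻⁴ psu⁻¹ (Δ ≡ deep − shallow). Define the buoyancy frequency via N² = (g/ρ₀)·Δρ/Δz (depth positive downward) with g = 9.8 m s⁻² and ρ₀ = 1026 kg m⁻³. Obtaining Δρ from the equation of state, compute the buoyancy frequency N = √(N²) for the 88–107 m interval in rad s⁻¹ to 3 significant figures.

ΔT = -4.9 K, ΔS = -0.16 psu (deep − shallow).
Δρ/ρ₀ = −αΔT + βΔS = 9.31 × 10⁻⁴ − 1.216 × 10⁻⁴ = 8.094 × 10⁻⁴, so Δρ ≈ 0.8304 kg m⁻³.
N² = (g/ρ₀)·Δρ/Δz = g·(Δρ/ρ₀)/Δz = 9.8 × 8.094 × 10⁻⁴ / 19 = 4.1748 × 10⁻⁴ s⁻².
N = √(4.1748 × 10⁻⁴) = 0.020432 rad s⁻¹ ≈ 0.0204 rad s⁻¹.

0.0204 rad s⁻¹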